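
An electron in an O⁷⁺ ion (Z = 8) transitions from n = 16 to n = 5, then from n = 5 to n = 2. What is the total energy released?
214.28978 eV

The energy levels of O⁷⁺ are E_n = -13.6057 × 8² / n² eV.

First transition (16 → 5):
ΔE₁ = |E_5 - E_16|
ΔE₁ = |-34.83059200000 - (-3.40142500000)| = 31.42916700 eV

Second transition (5 → 2):
ΔE₂ = |E_2 - E_5|
ΔE₂ = |-217.69120000000 - (-34.83059200000)| = 182.86060800 eV

Total energy released:
E_total = ΔE₁ + ΔE₂ = 31.42916700 + 182.86060800 = 214.28978 eV

Note: This equals the direct transition 16 → 2: 214.28978 eV ✓
Energy is conserved regardless of the path taken.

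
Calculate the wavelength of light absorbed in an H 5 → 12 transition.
2756.77 nm

First, find the transition energy using E_n = -13.6057 / n² eV:
E_5 = -13.6057 / 5² = -0.54422800 eV
E_12 = -13.6057 / 12² = -0.09448403 eV

Photon energy: |ΔE| = |E_12 - E_5| = 0.44974397 eV

Convert to wavelength using E = hc/λ with hc = 1239.84 eV·nm:
λ = hc/E = 1239.84 eV·nm / 0.44974397 eV
λ = 2756.77 nm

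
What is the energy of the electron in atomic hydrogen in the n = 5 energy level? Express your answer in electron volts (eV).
-0.54423 eV

The energy levels of a hydrogen-like atom are given by:
E_n = -13.6057 eV / n²

For n = 5:
E_5 = -13.6057 eV / 5²
E_5 = -13.6057 eV / 25
E_5 = -0.54423 eV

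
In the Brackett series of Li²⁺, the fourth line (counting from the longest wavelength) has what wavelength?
216.004 nm

The lines of a series are numbered from the longest wavelength (smallest ΔE) outward; the fourth line is the transition from n = n_f + 4 to n_f.
The Brackett series has all transitions ending at n_f = 4.

For Li²⁺ (Z = 3), the fourth line (δ-line) is the jump from n = 8 to n = 4:
E_8 = -13.6057 × 3² / 8² = -1.9133016 eV
E_4 = -13.6057 × 3² / 4² = -7.6532063 eV
ΔE = E_8 - E_4 = 5.7399047 eV

λ = hc/E = 1239.84 eV·nm / 5.7399047 eV
λ = 216.004 nm

This is the δ-line of the Brackett series in Li²⁺.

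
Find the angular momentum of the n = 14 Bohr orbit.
1.4764e-33 J·s (or 14ℏ)

In the Bohr model, angular momentum is quantized:
L = nℏ

where ℏ = h/(2π) = 1.054572e-34 J·s

For n = 14:
L = 14 × 1.054572e-34 J·s
L = 1.4764e-33 J·s

This can also be written as L = 14ℏ.
The angular momentum is an integer multiple of the reduced Planck constant.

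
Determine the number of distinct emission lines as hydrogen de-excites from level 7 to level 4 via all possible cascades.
6

The electron can occupy levels n = 4, 5, ..., 7 during de-excitation — that is m = 7 - 4 + 1 = 4 distinct levels.

The number of distinct spectral lines equals the number of ways to choose 2 of these m levels (each pair gives one possible emission transition):

Number of lines = m(m-1)/2 = 4×3/2 = 6

These correspond to all possible transitions between the 4 levels:
7 → 6, 7 → 5, 7 → 4, 6 → 5, 6 → 4, 5 → 4

Each transition produces a photon with a unique energy (and thus wavelength). This count does not depend on Z.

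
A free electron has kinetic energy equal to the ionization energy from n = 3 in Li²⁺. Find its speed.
2.19e+06 m/s (or 0.73% of c)

The binding energy at n = 3 for Li²⁺ is:
E_3 = -13.6057 × 3²/3² = -13.6057 eV
|E_3| = 13.6057 eV

Convert to Joules:
KE = 13.6057 eV × (1.602177 × 10⁻¹⁹ J/eV) = 2.1799e-18 J

Using KE = ½mv²:
v = √(2·KE/m_e)
v = √(2 × 2.1799e-18 J / 9.10938 × 10⁻³¹ kg)
v = 2.19e+06 m/s

This is approximately 0.73% the speed of light.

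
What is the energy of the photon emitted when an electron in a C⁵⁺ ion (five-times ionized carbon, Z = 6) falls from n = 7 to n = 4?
20.62 eV

The energy levels are E_n = -13.6057 Z² eV / n².

Energy at n = 7: E_7 = -13.6057 × 6² / 7² = -9.99602 eV
Energy at n = 4: E_4 = -13.6057 × 6² / 4² = -30.61283 eV

For emission (electron falling to lower state), the photon energy is:
E_photon = E_7 - E_4 = |-9.99602 - (-30.61283)|
E_photon = 20.62 eV

This energy is carried away by the emitted photon.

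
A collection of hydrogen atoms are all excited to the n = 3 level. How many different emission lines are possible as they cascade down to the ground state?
3

The electron can occupy levels n = 1, 2, ..., 3 during de-excitation — that is m = 3 - 1 + 1 = 3 distinct levels.

The number of distinct spectral lines equals the number of ways to choose 2 of these m levels (each pair gives one possible emission transition):

Number of lines = m(m-1)/2 = 3×2/2 = 3

These correspond to all possible transitions between the 3 levels:
3 → 2, 3 → 1, 2 → 1

Each transition produces a photon with a unique energy (and thus wavelength). This count does not depend on Z.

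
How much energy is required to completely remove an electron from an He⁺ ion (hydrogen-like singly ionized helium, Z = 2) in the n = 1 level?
54.422800 eV

The ionization energy is the energy needed to remove the electron completely (n → ∞).

For a hydrogen-like ion with Z = 2, E_n = -13.6057 Z² / n² eV.

At n = 1: E_1 = -13.6057 × 2² / 1² = -54.422800000 eV
At n = ∞: E_∞ = 0 eV

Ionization energy = E_∞ - E_1 = 0 - (-54.422800000) = 54.422800000 eV
Ionization energy ≈ 54.422800 eV

This is also called the binding energy of the electron in state n = 1.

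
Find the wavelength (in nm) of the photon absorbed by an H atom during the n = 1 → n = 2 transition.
121.50 nm

First, find the transition energy using E_n = -13.6057 / n² eV:
E_1 = -13.6057 / 1² = -13.60570 eV
E_2 = -13.6057 / 2² = -3.40143 eV

Photon energy: |ΔE| = |E_2 - E_1| = 10.20427 eV

Convert to wavelength using E = hc/λ with hc = 1239.84 eV·nm:
λ = hc/E = 1239.84 eV·nm / 10.20427 eV
λ = 121.50 nm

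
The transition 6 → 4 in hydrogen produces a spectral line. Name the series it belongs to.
Brackett series

The spectral series in hydrogen are named based on the final (lower) energy level:
- Lyman series: n_final = 1 (ultraviolet)
- Balmer series: n_final = 2 (visible/near-UV)
- Paschen series: n_final = 3 (infrared)
- Brackett series: n_final = 4 (infrared)
- Pfund series: n_final = 5 (far infrared)

Since this transition ends at n = 4, it belongs to the Brackett series.

For reference, this 6 → 4 line has photon energy
ΔE = 13.6057 eV × (1/4² - 1/6²) = 0.472420139 eV,
corresponding to wavelength λ = hc/ΔE = 1239.84 eV·nm / 0.472420139 eV = 2624.444 nm in the infrared region.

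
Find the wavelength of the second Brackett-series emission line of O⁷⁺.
41.01 nm

The lines of a series are numbered from the longest wavelength (smallest ΔE) outward; the second line is the transition from n = n_f + 2 to n_f.
The Brackett series has all transitions ending at n_f = 4.

For O⁷⁺ (Z = 8), the second line (β-line) is the jump from n = 6 to n = 4:
E_6 = -13.6057 × 8² / 6² = -24.1879 eV
E_4 = -13.6057 × 8² / 4² = -54.4228 eV
ΔE = E_6 - E_4 = 30.2349 eV

λ = hc/E = 1239.84 eV·nm / 30.2349 eV
λ = 41.01 nm

This is the β-line of the Brackett series in O⁷⁺.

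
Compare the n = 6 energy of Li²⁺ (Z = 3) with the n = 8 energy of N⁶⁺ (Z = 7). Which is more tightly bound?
N⁶⁺ at n = 8 (E = -10.41686 eV)

Using E_n = -13.6057 Z² / n² eV:

Li²⁺ (Z = 3) at n = 6:
E = -13.6057 × 3² / 6² = -13.6057 × 9 / 36 = -3.40142500 eV

N⁶⁺ (Z = 7) at n = 8:
E = -13.6057 × 7² / 8² = -13.6057 × 49 / 64 = -10.41686406 eV

Since -10.41686406 eV < -3.40142500 eV,
N⁶⁺ at n = 8 is more tightly bound (requires more energy to ionize).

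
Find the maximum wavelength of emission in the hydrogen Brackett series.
4050.067 nm

The longest wavelength corresponds to the smallest energy transition in the series.
The Brackett series has all transitions ending at n_f = 4.

For H, the first line (α-line) is the jump from n = 5 to n = 4:
E_5 = -13.6057 / 5² = -0.544228000 eV
E_4 = -13.6057 / 4² = -0.850356250 eV
ΔE = E_5 - E_4 = 0.306128250 eV

λ = hc/E = 1239.84 eV·nm / 0.306128250 eV
λ = 4050.067 nm

This is the α-line of the Brackett series in H.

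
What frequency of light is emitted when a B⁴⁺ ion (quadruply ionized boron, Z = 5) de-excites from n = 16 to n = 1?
8.19248e+16 Hz

First, find the transition energy:
E_16 = -13.6057 × 5² / 16² = -1.32868164 eV
E_1 = -13.6057 × 5² / 1² = -340.14250000 eV
|ΔE| = |E_1 - E_16| = 338.81381836 eV

Convert to Joules: E = 338.81381836 eV × (1.602177 × 10⁻¹⁹ J/eV) = 5.4283971e-17 J

Using E = hf:
f = E/h = 5.4283971e-17 J / (6.62607 × 10⁻³⁴ J·s)
f = 8.19248e+16 Hz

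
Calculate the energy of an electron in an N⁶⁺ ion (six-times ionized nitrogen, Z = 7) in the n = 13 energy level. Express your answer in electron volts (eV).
-3.94485 eV

The energy levels of a hydrogen-like atom are given by:
E_n = -13.6057 Z² / n² eV  (with Z = 7 for N⁶⁺)

For n = 13:
E_13 = -13.6057 × 7² / 13²
E_13 = -13.6057 × 49 / 169
E_13 = -3.94485 eV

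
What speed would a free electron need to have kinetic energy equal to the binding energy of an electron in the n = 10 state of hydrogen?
2.19e+05 m/s (or 0.07297% of c)

The binding energy at n = 10 for hydrogen is:
E_10 = -13.6057/10² = -0.1360570 eV
|E_10| = 0.1360570 eV

Convert to Joules:
KE = 0.1360570 eV × (1.602177 × 10⁻¹⁹ J/eV) = 2.1799e-20 J

Using KE = ½mv²:
v = √(2·KE/m_e)
v = √(2 × 2.1799e-20 J / 9.10938 × 10⁻³¹ kg)
v = 2.19e+05 m/s

This is approximately 0.07297% the speed of light.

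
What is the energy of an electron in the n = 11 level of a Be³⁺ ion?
-1.799 eV

For hydrogen-like ions, the energy levels scale with Z²:
E_n = -13.6057 Z² / n² eV

For Be³⁺ (Z = 4) at n = 11:
E_11 = -13.6057 × 4² / 11²
E_11 = -13.6057 × 16 / 121
E_11 = -217.6912 / 121
E_11 = -1.799 eV

The energy is 16 times more negative than hydrogen at the same n due to the stronger nuclear charge.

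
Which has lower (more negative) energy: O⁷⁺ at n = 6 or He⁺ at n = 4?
O⁷⁺ at n = 6 (E = -24.188 eV)

Using E_n = -13.6057 Z² / n² eV:

O⁷⁺ (Z = 8) at n = 6:
E = -13.6057 × 8² / 6² = -13.6057 × 64 / 36 = -24.187911 eV

He⁺ (Z = 2) at n = 4:
E = -13.6057 × 2² / 4² = -13.6057 × 4 / 16 = -3.401425 eV

Since -24.187911 eV < -3.401425 eV,
O⁷⁺ at n = 6 is more tightly bound (requires more energy to ionize).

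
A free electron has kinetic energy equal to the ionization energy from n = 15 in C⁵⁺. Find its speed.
8.751e+05 m/s (or 0.292% of c)

The binding energy at n = 15 for C⁵⁺ is:
E_15 = -13.6057 × 6²/15² = -2.176912 eV
|E_15| = 2.176912 eV

Convert to Joules:
KE = 2.176912 eV × (1.602177 × 10⁻¹⁹ J/eV) = 3.48780e-19 J

Using KE = ½mv²:
v = √(2·KE/m_e)
v = √(2 × 3.48780e-19 J / 9.10938 × 10⁻³¹ kg)
v = 8.751e+05 m/s

This is approximately 0.292% the speed of light.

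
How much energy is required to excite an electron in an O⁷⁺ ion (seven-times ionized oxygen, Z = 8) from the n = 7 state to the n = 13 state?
12.6183 eV

The energy levels of a hydrogen-like atom are E_n = -13.6057 Z² eV / n².

Energy at n = 7: E_7 = -13.6057 × 8² / 7² = -17.7707102 eV
Energy at n = 13: E_13 = -13.6057 × 8² / 13² = -5.1524544 eV

The excitation energy is the difference:
ΔE = E_13 - E_7
ΔE = -5.1524544 - (-17.7707102)
ΔE = 12.6183 eV

Since this is positive, energy must be absorbed (photon absorption).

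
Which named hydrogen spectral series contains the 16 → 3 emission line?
Paschen series

The spectral series in hydrogen are named based on the final (lower) energy level:
- Lyman series: n_final = 1 (ultraviolet)
- Balmer series: n_final = 2 (visible/near-UV)
- Paschen series: n_final = 3 (infrared)
- Brackett series: n_final = 4 (infrared)
- Pfund series: n_final = 5 (far infrared)

Since this transition ends at n = 3, it belongs to the Paschen series.

For reference, this 16 → 3 line has photon energy
ΔE = 13.6057 eV × (1/3² - 1/16²) = 1.4585971788 eV,
corresponding to wavelength λ = hc/ΔE = 1239.84 eV·nm / 1.4585971788 eV = 850.022212 nm in the infrared region.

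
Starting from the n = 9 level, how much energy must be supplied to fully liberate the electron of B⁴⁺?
4.20 eV

The ionization energy is the energy needed to remove the electron completely (n → ∞).

For a hydrogen-like ion with Z = 5, E_n = -13.6057 Z² / n² eV.

At n = 9: E_9 = -13.6057 × 5² / 9² = -4.19929 eV
At n = ∞: E_∞ = 0 eV

Ionization energy = E_∞ - E_9 = 0 - (-4.19929) = 4.19929 eV
Ionization energy ≈ 4.20 eV

This is also called the binding energy of the electron in state n = 9.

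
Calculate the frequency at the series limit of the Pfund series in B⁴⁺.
3.290e+15 Hz

The series limit corresponds to the transition from n = ∞ to n = 5.
This is the highest energy (shortest wavelength) transition in the Pfund series.

E_∞ = 0 eV
E_5 = -13.6057 × 5² / 5² = -13.60570 eV

Energy at series limit:
ΔE = E_∞ - E_5 = 0 - (-13.60570) = 13.60570 eV
E = 13.60570 eV × (1.602177 × 10⁻¹⁹ J/eV) = 2.17987e-18 J
f = E/h = 2.17987e-18 J / (6.62607 × 10⁻³⁴ J·s) = 3.290e+15 Hz

This energy equals the ionization energy from the n = 5 state of B⁴⁺.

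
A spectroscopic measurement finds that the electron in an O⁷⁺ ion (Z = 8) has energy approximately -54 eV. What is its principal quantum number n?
n = 4

The exact energy levels follow E_n = -13.6057 Z² / n² eV with Z = 8.

The measured value (-54 eV) is reported to only 2 significant figures, so we must test candidate n values and see which one matches to that precision.

Candidate energies:
  n = 2:  E = -13.6057 × 8² / 2² = -217.69120 eV
  n = 3:  E = -13.6057 × 8² / 3² = -96.75164 eV
  n = 4:  E = -13.6057 × 8² / 4² = -54.42280 eV  ← matches
  n = 5:  E = -13.6057 × 8² / 5² = -34.83059 eV
  n = 6:  E = -13.6057 × 8² / 6² = -24.18791 eV

Checking against the measurement of -54 eV (2 sig figs), only n = 4 agrees:
E_4 = -54.42280 eV, which rounds to -54 eV ✓

Therefore n = 4.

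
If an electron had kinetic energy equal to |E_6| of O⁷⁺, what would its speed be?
2.91692e+06 m/s (or 0.97% of c)

The binding energy at n = 6 for O⁷⁺ is:
E_6 = -13.6057 × 8²/6² = -24.1879111 eV
|E_6| = 24.1879111 eV

Convert to Joules:
KE = 24.1879111 eV × (1.602177 × 10⁻¹⁹ J/eV) = 3.8753315e-18 J

Using KE = ½mv²:
v = √(2·KE/m_e)
v = √(2 × 3.8753315e-18 J / 9.10938 × 10⁻³¹ kg)
v = 2.91692e+06 m/s

This is approximately 0.97% the speed of light.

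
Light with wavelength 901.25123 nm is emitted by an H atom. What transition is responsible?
n = 10 → n = 3

First, find the photon energy from the wavelength (hc = 1239.84 eV·nm):
E = hc/λ = 1239.84 eV·nm / 901.25123 nm = 1.3756874 eV

The energy levels of hydrogen satisfy E_n = -13.6057 / n² eV, so an emission n_i → n_f releases
ΔE = 13.6057 × (1/n_f² − 1/n_i²) eV.

Setting ΔE equal to the photon energy:
1/n_f² − 1/n_i² = 1.3756874 / 13.6057 = 0.10111111

Since 1/n_i² must be positive, we need 1/n_f² > 0.10111111, i.e. n_f ≤ 3. For each allowed n_f, solve n_i = (1/n_f² − 0.10111111)^(−1/2) and check whether it is a whole number:
  n_f = 1: 1/n_i² = 1.00000000 − 0.10111111 = 0.89888889 → n_i = 1.055  (not an integer) ✗
  n_f = 2: 1/n_i² = 0.25000000 − 0.10111111 = 0.14888889 → n_i = 2.592  (not an integer) ✗
  n_f = 3: 1/n_i² = 0.11111111 − 0.10111111 = 0.01000000 → n_i = 10.000  → integer, n_i = 10 ✓

Only n_f = 3 gives an integer upper level, n_i = 10.

The transition is from n = 10 to n = 3 (emission).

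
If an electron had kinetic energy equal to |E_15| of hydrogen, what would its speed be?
1.45846e+05 m/s (or 0.05% of c)

The binding energy at n = 15 for hydrogen is:
E_15 = -13.6057/15² = -0.0604697778 eV
|E_15| = 0.0604697778 eV

Convert to Joules:
KE = 0.0604697778 eV × (1.602177 × 10⁻¹⁹ J/eV) = 9.6883287e-21 J

Using KE = ½mv²:
v = √(2·KE/m_e)
v = √(2 × 9.6883287e-21 J / 9.10938 × 10⁻³¹ kg)
v = 1.45846e+05 m/s

This is approximately 0.05% the speed of light.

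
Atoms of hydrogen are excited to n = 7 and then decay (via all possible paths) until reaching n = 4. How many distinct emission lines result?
6

The electron can occupy levels n = 4, 5, ..., 7 during de-excitation — that is m = 7 - 4 + 1 = 4 distinct levels.

The number of distinct spectral lines equals the number of ways to choose 2 of these m levels (each pair gives one possible emission transition):

Number of lines = m(m-1)/2 = 4×3/2 = 6

These correspond to all possible transitions between the 4 levels:
7 → 6, 7 → 5, 7 → 4, 6 → 5, 6 → 4, 5 → 4

Each transition produces a photon with a unique energy (and thus wavelength). This count does not depend on Z.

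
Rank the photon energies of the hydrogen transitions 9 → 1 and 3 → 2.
9 → 1

Calculate the energy for each transition:

Transition 9 → 1:
ΔE₁ = |E_1 - E_9| = |-13.6057/1² - (-13.6057/9²)|
ΔE₁ = |-13.60570000 - (-0.16797160)| = 13.43773 eV

Transition 3 → 2:
ΔE₂ = |E_2 - E_3| = |-13.6057/2² - (-13.6057/3²)|
ΔE₂ = |-3.40142500 - (-1.51174444)| = 1.88968 eV

Since 13.43773 eV > 1.88968 eV, the transition 9 → 1 emits the more energetic photon.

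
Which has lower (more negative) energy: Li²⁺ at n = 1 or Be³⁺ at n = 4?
Li²⁺ at n = 1 (E = -122.4513 eV)

Using E_n = -13.6057 Z² / n² eV:

Li²⁺ (Z = 3) at n = 1:
E = -13.6057 × 3² / 1² = -13.6057 × 9 / 1 = -122.4513000 eV

Be³⁺ (Z = 4) at n = 4:
E = -13.6057 × 4² / 4² = -13.6057 × 16 / 16 = -13.6057000 eV

Since -122.4513000 eV < -13.6057000 eV,
Li²⁺ at n = 1 is more tightly bound (requires more energy to ionize).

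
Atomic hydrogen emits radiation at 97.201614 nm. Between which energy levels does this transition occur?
n = 4 → n = 1

First, find the photon energy from the wavelength (hc = 1239.84 eV·nm):
E = hc/λ = 1239.84 eV·nm / 97.201614 nm = 12.755344 eV

The energy levels of hydrogen satisfy E_n = -13.6057 / n² eV, so an emission n_i → n_f releases
ΔE = 13.6057 × (1/n_f² − 1/n_i²) eV.

Setting ΔE equal to the photon energy:
1/n_f² − 1/n_i² = 12.755344 / 13.6057 = 0.93750002

Since 1/n_i² must be positive, we need 1/n_f² > 0.93750002, i.e. n_f ≤ 1. For each allowed n_f, solve n_i = (1/n_f² − 0.93750002)^(−1/2) and check whether it is a whole number:
  n_f = 1: 1/n_i² = 1.00000000 − 0.93750002 = 0.06249998 → n_i = 4.000  → integer, n_i = 4 ✓

Only n_f = 1 gives an integer upper level, n_i = 4.

The transition is from n = 4 to n = 1 (emission).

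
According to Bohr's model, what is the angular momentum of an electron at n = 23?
2.4255e-33 J·s (or 23ℏ)

In the Bohr model, angular momentum is quantized:
L = nℏ

where ℏ = h/(2π) = 1.054572e-34 J·s

For n = 23:
L = 23 × 1.054572e-34 J·s
L = 2.4255e-33 J·s

This can also be written as L = 23ℏ.
The angular momentum is an integer multiple of the reduced Planck constant.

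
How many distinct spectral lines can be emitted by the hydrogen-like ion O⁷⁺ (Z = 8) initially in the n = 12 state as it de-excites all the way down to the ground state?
66

The electron can occupy levels n = 1, 2, ..., 12 during de-excitation — that is m = 12 - 1 + 1 = 12 distinct levels.

The number of distinct spectral lines equals the number of ways to choose 2 of these m levels (each pair gives one possible emission transition):

Number of lines = m(m-1)/2 = 12×11/2 = 66

These correspond to all possible transitions between the 12 levels:
12 → 11, 12 → 10, 12 → 9, 12 → 8, 12 → 7, 12 → 6, 12 → 5, 12 → 4...

Each transition produces a photon with a unique energy (and thus wavelength). This count does not depend on Z.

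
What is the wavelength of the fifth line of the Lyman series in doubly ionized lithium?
10.41446 nm

The lines of a series are numbered from the longest wavelength (smallest ΔE) outward; the fifth line is the transition from n = n_f + 5 to n_f.
The Lyman series has all transitions ending at n_f = 1.

For Li²⁺ (Z = 3), the fifth line (ε-line) is the jump from n = 6 to n = 1:
E_6 = -13.6057 × 3² / 6² = -3.4014250 eV
E_1 = -13.6057 × 3² / 1² = -122.4513000 eV
ΔE = E_6 - E_1 = 119.0498750 eV

λ = hc/E = 1239.84 eV·nm / 119.0498750 eV
λ = 10.41446 nm

This is the ε-line of the Lyman series in Li²⁺.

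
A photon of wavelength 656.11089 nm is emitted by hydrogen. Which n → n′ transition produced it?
n = 3 → n = 2

First, find the photon energy from the wavelength (hc = 1239.84 eV·nm):
E = hc/λ = 1239.84 eV·nm / 656.11089 nm = 1.8896806 eV

The energy levels of hydrogen satisfy E_n = -13.6057 / n² eV, so an emission n_i → n_f releases
ΔE = 13.6057 × (1/n_f² − 1/n_i²) eV.

Setting ΔE equal to the photon energy:
1/n_f² − 1/n_i² = 1.8896806 / 13.6057 = 0.13888889

Since 1/n_i² must be positive, we need 1/n_f² > 0.13888889, i.e. n_f ≤ 2. For each allowed n_f, solve n_i = (1/n_f² − 0.13888889)^(−1/2) and check whether it is a whole number:
  n_f = 1: 1/n_i² = 1.00000000 − 0.13888889 = 0.86111111 → n_i = 1.078  (not an integer) ✗
  n_f = 2: 1/n_i² = 0.25000000 − 0.13888889 = 0.11111111 → n_i = 3.000  → integer, n_i = 3 ✓

Only n_f = 2 gives an integer upper level, n_i = 3.

The transition is from n = 3 to n = 2 (emission).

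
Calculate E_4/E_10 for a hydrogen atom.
6.250000

Using E_n = -13.6057 Z² / n² eV with Z = 1:

E_4 = -13.6057 / 4² = -13.6057 / 16 = -0.850356250000 eV
E_10 = -13.6057 / 10² = -13.6057 / 100 = -0.136057000000 eV

The ratio is:
E_4/E_10 = (-0.850356250000) / (-0.136057000000)
E_4/E_10 = (-13.6057/16) / (-13.6057/100)
E_4/E_10 = 100/16
E_4/E_10 = 6.250000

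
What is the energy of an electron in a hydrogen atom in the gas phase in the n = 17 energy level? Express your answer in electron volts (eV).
-0.047079 eV

The energy levels of a hydrogen-like atom are given by:
E_n = -13.6057 eV / n²

For n = 17:
E_17 = -13.6057 eV / 17²
E_17 = -13.6057 eV / 289
E_17 = -0.047079 eV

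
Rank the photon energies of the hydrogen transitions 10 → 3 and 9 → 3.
10 → 3

Calculate the energy for each transition:

Transition 10 → 3:
ΔE₁ = |E_3 - E_10| = |-13.6057/3² - (-13.6057/10²)|
ΔE₁ = |-1.51174444 - (-0.13605700)| = 1.37569 eV

Transition 9 → 3:
ΔE₂ = |E_3 - E_9| = |-13.6057/3² - (-13.6057/9²)|
ΔE₂ = |-1.51174444 - (-0.16797160)| = 1.34377 eV

Since 1.37569 eV > 1.34377 eV, the transition 10 → 3 emits the more energetic photon.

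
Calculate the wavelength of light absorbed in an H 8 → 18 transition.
7267.690 nm

First, find the transition energy using E_n = -13.6057 / n² eV:
E_8 = -13.6057 / 8² = -0.212589063 eV
E_18 = -13.6057 / 18² = -0.041992901 eV

Photon energy: |ΔE| = |E_18 - E_8| = 0.170596162 eV

Convert to wavelength using E = hc/λ with hc = 1239.84 eV·nm:
λ = hc/E = 1239.84 eV·nm / 0.170596162 eV
λ = 7267.690 nm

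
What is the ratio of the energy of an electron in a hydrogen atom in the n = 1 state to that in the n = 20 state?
400.000000

Using E_n = -13.6057 Z² / n² eV with Z = 1:

E_1 = -13.6057 / 1² = -13.6057 / 1 = -13.605700000000 eV
E_20 = -13.6057 / 20² = -13.6057 / 400 = -0.034014250000 eV

The ratio is:
E_1/E_20 = (-13.605700000000) / (-0.034014250000)
E_1/E_20 = (-13.6057/1) / (-13.6057/400)
E_1/E_20 = 400/1
E_1/E_20 = 400.000000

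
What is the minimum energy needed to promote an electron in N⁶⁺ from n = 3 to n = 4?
32.40802 eV

The energy levels of a hydrogen-like atom are E_n = -13.6057 Z² eV / n².

Energy at n = 3: E_3 = -13.6057 × 7² / 3² = -74.07547778 eV
Energy at n = 4: E_4 = -13.6057 × 7² / 4² = -41.66745625 eV

The excitation energy is the difference:
ΔE = E_4 - E_3
ΔE = -41.66745625 - (-74.07547778)
ΔE = 32.40802 eV

Since this is positive, energy must be absorbed (photon absorption).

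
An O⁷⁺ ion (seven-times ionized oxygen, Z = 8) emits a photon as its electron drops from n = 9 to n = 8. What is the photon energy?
2.85552 eV

The energy levels are E_n = -13.6057 Z² eV / n².

Energy at n = 9: E_9 = -13.6057 × 8² / 9² = -10.75018272 eV
Energy at n = 8: E_8 = -13.6057 × 8² / 8² = -13.60570000 eV

For emission (electron falling to lower state), the photon energy is:
E_photon = E_9 - E_8 = |-10.75018272 - (-13.60570000)|
E_photon = 2.85552 eV

This energy is carried away by the emitted photon.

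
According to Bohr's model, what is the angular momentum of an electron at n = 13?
1.3709e-33 J·s (or 13ℏ)

In the Bohr model, angular momentum is quantized:
L = nℏ

where ℏ = h/(2π) = 1.054572e-34 J·s

For n = 13:
L = 13 × 1.054572e-34 J·s
L = 1.3709e-33 J·s

This can also be written as L = 13ℏ.
The angular momentum is an integer multiple of the reduced Planck constant.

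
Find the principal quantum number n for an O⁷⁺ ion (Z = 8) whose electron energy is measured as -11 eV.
n = 9

The exact energy levels follow E_n = -13.6057 Z² / n² eV with Z = 8.

The measured value (-11 eV) is reported to only 2 significant figures, so we must test candidate n values and see which one matches to that precision.

Candidate energies:
  n = 7:  E = -13.6057 × 8² / 7² = -17.77071 eV
  n = 8:  E = -13.6057 × 8² / 8² = -13.60570 eV
  n = 9:  E = -13.6057 × 8² / 9² = -10.75018 eV  ← matches
  n = 10:  E = -13.6057 × 8² / 10² = -8.70765 eV
  n = 11:  E = -13.6057 × 8² / 11² = -7.19640 eV

Checking against the measurement of -11 eV (2 sig figs), only n = 9 agrees:
E_9 = -10.75018 eV, which rounds to -11 eV ✓

Therefore n = 9.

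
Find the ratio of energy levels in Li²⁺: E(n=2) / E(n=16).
64.0000

Using E_n = -13.6057 Z² / n² eV with Z = 3:

E_2 = -13.6057 × 3² / 2² = -122.4513 / 4 = -30.6128250000 eV
E_16 = -13.6057 × 3² / 16² = -122.4513 / 256 = -0.4783253906 eV

The ratio is:
E_2/E_16 = (-30.6128250000) / (-0.4783253906)
E_2/E_16 = (-122.4513/4) / (-122.4513/256)
E_2/E_16 = 256/4
E_2/E_16 = 64.0000
(Note: the Z² factors cancel in the ratio.)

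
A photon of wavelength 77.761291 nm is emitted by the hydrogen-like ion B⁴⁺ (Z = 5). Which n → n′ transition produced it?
n = 8 → n = 4

First, find the photon energy from the wavelength (hc = 1239.84 eV·nm):
E = hc/λ = 1239.84 eV·nm / 77.761291 nm = 15.944180 eV

The energy levels of B⁴⁺ satisfy E_n = -13.6057 × 5² / n² eV, so an emission n_i → n_f releases
ΔE = 13.6057 × 5² × (1/n_f² − 1/n_i²) eV.

Setting ΔE equal to the photon energy:
1/n_f² − 1/n_i² = 15.944180 / (13.6057 × 5²) = 0.046875001

Since 1/n_i² must be positive, we need 1/n_f² > 0.046875001, i.e. n_f ≤ 4. For each allowed n_f, solve n_i = (1/n_f² − 0.046875001)^(−1/2) and check whether it is a whole number:
  n_f = 1: 1/n_i² = 1.000000000 − 0.046875001 = 0.953124999 → n_i = 1.024  (not an integer) ✗
  n_f = 2: 1/n_i² = 0.250000000 − 0.046875001 = 0.203124999 → n_i = 2.219  (not an integer) ✗
  n_f = 3: 1/n_i² = 0.111111111 − 0.046875001 = 0.064236110 → n_i = 3.946  (not an integer) ✗
  n_f = 4: 1/n_i² = 0.062500000 − 0.046875001 = 0.015624999 → n_i = 8.000  → integer, n_i = 8 ✓

Only n_f = 4 gives an integer upper level, n_i = 8.

The transition is from n = 8 to n = 4 (emission).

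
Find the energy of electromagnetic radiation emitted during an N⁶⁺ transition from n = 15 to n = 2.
163.706806 eV

The energy levels are E_n = -13.6057 Z² eV / n².

Energy at n = 15: E_15 = -13.6057 × 7² / 15² = -2.963019111 eV
Energy at n = 2: E_2 = -13.6057 × 7² / 2² = -166.669825000 eV

For emission (electron falling to lower state), the photon energy is:
E_photon = E_15 - E_2 = |-2.963019111 - (-166.669825000)|
E_photon = 163.706806 eV

This energy is carried away by the emitted photon.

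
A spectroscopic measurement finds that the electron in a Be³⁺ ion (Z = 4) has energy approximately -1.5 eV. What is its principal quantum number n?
n = 12

The exact energy levels follow E_n = -13.6057 Z² / n² eV with Z = 4.

The measured value (-1.5 eV) is reported to only 2 significant figures, so we must test candidate n values and see which one matches to that precision.

Candidate energies:
  n = 10:  E = -13.6057 × 4² / 10² = -2.17691 eV
  n = 11:  E = -13.6057 × 4² / 11² = -1.79910 eV
  n = 12:  E = -13.6057 × 4² / 12² = -1.51174 eV  ← matches
  n = 13:  E = -13.6057 × 4² / 13² = -1.28811 eV
  n = 14:  E = -13.6057 × 4² / 14² = -1.11067 eV

Checking against the measurement of -1.5 eV (2 sig figs), only n = 12 agrees:
E_12 = -1.51174 eV, which rounds to -1.5 eV ✓

Therefore n = 12.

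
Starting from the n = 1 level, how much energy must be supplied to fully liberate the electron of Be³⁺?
217.69120 eV

The ionization energy is the energy needed to remove the electron completely (n → ∞).

For a hydrogen-like ion with Z = 4, E_n = -13.6057 Z² / n² eV.

At n = 1: E_1 = -13.6057 × 4² / 1² = -217.69120000 eV
At n = ∞: E_∞ = 0 eV

Ionization energy = E_∞ - E_1 = 0 - (-217.69120000) = 217.69120000 eV
Ionization energy ≈ 217.69120 eV

This is also called the binding energy of the electron in state n = 1.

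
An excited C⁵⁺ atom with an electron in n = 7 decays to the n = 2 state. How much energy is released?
112.455276 eV

The energy levels are E_n = -13.6057 Z² eV / n².

Energy at n = 7: E_7 = -13.6057 × 6² / 7² = -9.996024490 eV
Energy at n = 2: E_2 = -13.6057 × 6² / 2² = -122.451300000 eV

For emission (electron falling to lower state), the photon energy is:
E_photon = E_7 - E_2 = |-9.996024490 - (-122.451300000)|
E_photon = 112.455276 eV

This energy is carried away by the emitted photon.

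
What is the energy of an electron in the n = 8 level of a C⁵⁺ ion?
-7.65 eV

For hydrogen-like ions, the energy levels scale with Z²:
E_n = -13.6057 Z² / n² eV

For C⁵⁺ (Z = 6) at n = 8:
E_8 = -13.6057 × 6² / 8²
E_8 = -13.6057 × 36 / 64
E_8 = -489.8052 / 64
E_8 = -7.65 eV

The energy is 36 times more negative than hydrogen at the same n due to the stronger nuclear charge.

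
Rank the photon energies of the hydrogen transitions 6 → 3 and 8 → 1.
8 → 1

Calculate the energy for each transition:

Transition 6 → 3:
ΔE₁ = |E_3 - E_6| = |-13.6057/3² - (-13.6057/6²)|
ΔE₁ = |-1.511744444444 - (-0.377936111111)| = 1.133808333 eV

Transition 8 → 1:
ΔE₂ = |E_1 - E_8| = |-13.6057/1² - (-13.6057/8²)|
ΔE₂ = |-13.605700000000 - (-0.212589062500)| = 13.393110938 eV

Since 13.393110938 eV > 1.133808333 eV, the transition 8 → 1 emits the more energetic photon.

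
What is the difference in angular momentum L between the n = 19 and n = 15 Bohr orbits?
4.2183e-34 J·s (or 4ℏ)

In the Bohr model, L_n = nℏ where ℏ = 1.054572e-34 J·s.

L_19 = 19ℏ = 2.003687e-33 J·s
L_15 = 15ℏ = 1.581858e-33 J·s

ΔL = L_19 - L_15 = (19 - 15)ℏ = 4ℏ
ΔL = 4 × 1.054572e-34 J·s = 4.2183e-34 J·s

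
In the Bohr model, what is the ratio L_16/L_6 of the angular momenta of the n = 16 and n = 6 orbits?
2.67

In the Bohr model, L_n = nℏ, so the ratio is purely the ratio of quantum numbers:

L_16/L_6 = 16ℏ / 6ℏ = 16/6 = 2.67

The angular momentum scales linearly with n.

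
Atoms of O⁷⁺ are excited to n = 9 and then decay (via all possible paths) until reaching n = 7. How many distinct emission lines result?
3

The electron can occupy levels n = 7, 8, ..., 9 during de-excitation — that is m = 9 - 7 + 1 = 3 distinct levels.

The number of distinct spectral lines equals the number of ways to choose 2 of these m levels (each pair gives one possible emission transition):

Number of lines = m(m-1)/2 = 3×2/2 = 3

These correspond to all possible transitions between the 3 levels:
9 → 8, 9 → 7, 8 → 7

Each transition produces a photon with a unique energy (and thus wavelength). This count does not depend on Z.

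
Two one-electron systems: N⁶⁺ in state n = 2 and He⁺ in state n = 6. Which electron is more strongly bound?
N⁶⁺ at n = 2 (E = -166.6698 eV)

Using E_n = -13.6057 Z² / n² eV:

N⁶⁺ (Z = 7) at n = 2:
E = -13.6057 × 7² / 2² = -13.6057 × 49 / 4 = -166.6698250 eV

He⁺ (Z = 2) at n = 6:
E = -13.6057 × 2² / 6² = -13.6057 × 4 / 36 = -1.5117444 eV

Since -166.6698250 eV < -1.5117444 eV,
N⁶⁺ at n = 2 is more tightly bound (requires more energy to ionize).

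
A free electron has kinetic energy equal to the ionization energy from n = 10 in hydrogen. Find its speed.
2.18769e+05 m/s (or 0.07% of c)

The binding energy at n = 10 for hydrogen is:
E_10 = -13.6057/10² = -0.136057000 eV
|E_10| = 0.136057000 eV

Convert to Joules:
KE = 0.136057000 eV × (1.602177 × 10⁻¹⁹ J/eV) = 2.1798740e-20 J

Using KE = ½mv²:
v = √(2·KE/m_e)
v = √(2 × 2.1798740e-20 J / 9.10938 × 10⁻³¹ kg)
v = 2.18769e+05 m/s

This is approximately 0.07% the speed of light.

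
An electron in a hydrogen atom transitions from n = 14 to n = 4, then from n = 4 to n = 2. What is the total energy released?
3.3320 eV

The energy levels of hydrogen are E_n = -13.6057 / n² eV.

First transition (14 → 4):
ΔE₁ = |E_4 - E_14|
ΔE₁ = |-0.8503562500 - (-0.0694168367)| = 0.7809394 eV

Second transition (4 → 2):
ΔE₂ = |E_2 - E_4|
ΔE₂ = |-3.4014250000 - (-0.8503562500)| = 2.5510688 eV

Total energy released:
E_total = ΔE₁ + ΔE₂ = 0.7809394 + 2.5510688 = 3.3320 eV

Note: This equals the direct transition 14 → 2: 3.3320 eV ✓
Energy is conserved regardless of the path taken.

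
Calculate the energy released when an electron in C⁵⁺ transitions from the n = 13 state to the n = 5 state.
16.693952 eV

The energy levels are E_n = -13.6057 Z² eV / n².

Energy at n = 13: E_13 = -13.6057 × 6² / 13² = -2.898255621 eV
Energy at n = 5: E_5 = -13.6057 × 6² / 5² = -19.592208000 eV

For emission (electron falling to lower state), the photon energy is:
E_photon = E_13 - E_5 = |-2.898255621 - (-19.592208000)|
E_photon = 16.693952 eV

This energy is carried away by the emitted photon.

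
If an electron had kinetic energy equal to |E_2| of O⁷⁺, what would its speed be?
8.75077e+06 m/s (or 2.919% of c)

The binding energy at n = 2 for O⁷⁺ is:
E_2 = -13.6057 × 8²/2² = -217.691200 eV
|E_2| = 217.691200 eV

Convert to Joules:
KE = 217.691200 eV × (1.602177 × 10⁻¹⁹ J/eV) = 3.4877983e-17 J

Using KE = ½mv²:
v = √(2·KE/m_e)
v = √(2 × 3.4877983e-17 J / 9.10938 × 10⁻³¹ kg)
v = 8.75077e+06 m/s

This is approximately 2.919% the speed of light.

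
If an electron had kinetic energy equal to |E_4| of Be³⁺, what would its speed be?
2.1877e+06 m/s (or 0.729736% of c)

The binding energy at n = 4 for Be³⁺ is:
E_4 = -13.6057 × 4²/4² = -13.60570000 eV
|E_4| = 13.60570000 eV

Convert to Joules:
KE = 13.60570000 eV × (1.602177 × 10⁻¹⁹ J/eV) = 2.179874e-18 J

Using KE = ½mv²:
v = √(2·KE/m_e)
v = √(2 × 2.179874e-18 J / 9.10938 × 10⁻³¹ kg)
v = 2.1877e+06 m/s

This is approximately 0.729736% the speed of light.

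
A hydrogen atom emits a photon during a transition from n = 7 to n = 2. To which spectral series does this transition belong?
Balmer series

The spectral series in hydrogen are named based on the final (lower) energy level:
- Lyman series: n_final = 1 (ultraviolet)
- Balmer series: n_final = 2 (visible/near-UV)
- Paschen series: n_final = 3 (infrared)
- Brackett series: n_final = 4 (infrared)
- Pfund series: n_final = 5 (far infrared)

Since this transition ends at n = 2, it belongs to the Balmer series.

For reference, this 7 → 2 line has photon energy
ΔE = 13.6057 eV × (1/2² - 1/7²) = 3.1237577 eV,
corresponding to wavelength λ = hc/ΔE = 1239.84 eV·nm / 3.1237577 eV = 396.907 nm in the visible/near-UV region.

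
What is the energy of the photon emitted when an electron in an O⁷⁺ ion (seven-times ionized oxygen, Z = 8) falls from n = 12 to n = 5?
28.7836 eV

The energy levels are E_n = -13.6057 Z² eV / n².

Energy at n = 12: E_12 = -13.6057 × 8² / 12² = -6.0469778 eV
Energy at n = 5: E_5 = -13.6057 × 8² / 5² = -34.8305920 eV

For emission (electron falling to lower state), the photon energy is:
E_photon = E_12 - E_5 = |-6.0469778 - (-34.8305920)|
E_photon = 28.7836 eV

This energy is carried away by the emitted photon.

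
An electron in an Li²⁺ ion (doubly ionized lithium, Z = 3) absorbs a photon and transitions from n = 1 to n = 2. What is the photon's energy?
91.84 eV

The energy levels of a hydrogen-like atom are E_n = -13.6057 Z² eV / n².

Energy at n = 1: E_1 = -13.6057 × 3² / 1² = -122.45130 eV
Energy at n = 2: E_2 = -13.6057 × 3² / 2² = -30.61283 eV

The excitation energy is the difference:
ΔE = E_2 - E_1
ΔE = -30.61283 - (-122.45130)
ΔE = 91.84 eV

Since this is positive, energy must be absorbed (photon absorption).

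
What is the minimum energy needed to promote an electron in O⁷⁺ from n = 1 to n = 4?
816.34 eV

The energy levels of a hydrogen-like atom are E_n = -13.6057 Z² eV / n².

Energy at n = 1: E_1 = -13.6057 × 8² / 1² = -870.76480 eV
Energy at n = 4: E_4 = -13.6057 × 8² / 4² = -54.42280 eV

The excitation energy is the difference:
ΔE = E_4 - E_1
ΔE = -54.42280 - (-870.76480)
ΔE = 816.34 eV

Since this is positive, energy must be absorbed (photon absorption).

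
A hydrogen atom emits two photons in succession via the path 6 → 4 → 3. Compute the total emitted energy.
1.133808 eV

The energy levels of hydrogen are E_n = -13.6057 / n² eV.

First transition (6 → 4):
ΔE₁ = |E_4 - E_6|
ΔE₁ = |-0.850356250000 - (-0.377936111111)| = 0.472420139 eV

Second transition (4 → 3):
ΔE₂ = |E_3 - E_4|
ΔE₂ = |-1.511744444444 - (-0.850356250000)| = 0.661388194 eV

Total energy released:
E_total = ΔE₁ + ΔE₂ = 0.472420139 + 0.661388194 = 1.133808 eV

Note: This equals the direct transition 6 → 3: 1.133808 eV ✓
Energy is conserved regardless of the path taken.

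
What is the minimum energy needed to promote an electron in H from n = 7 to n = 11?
0.16522 eV

The energy levels of a hydrogen-like atom are E_n = -13.6057 eV / n².

Energy at n = 7: E_7 = -13.6057 / 7² = -0.27766735 eV
Energy at n = 11: E_11 = -13.6057 / 11² = -0.11244380 eV

The excitation energy is the difference:
ΔE = E_11 - E_7
ΔE = -0.11244380 - (-0.27766735)
ΔE = 0.16522 eV

Since this is positive, energy must be absorbed (photon absorption).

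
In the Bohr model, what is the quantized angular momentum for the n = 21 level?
2.2146e-33 J·s (or 21ℏ)

In the Bohr model, angular momentum is quantized:
L = nℏ

where ℏ = h/(2π) = 1.054572e-34 J·s

For n = 21:
L = 21 × 1.054572e-34 J·s
L = 2.2146e-33 J·s

This can also be written as L = 21ℏ.
The angular momentum is an integer multiple of the reduced Planck constant.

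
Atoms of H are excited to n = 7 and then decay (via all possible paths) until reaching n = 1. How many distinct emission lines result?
21

The electron can occupy levels n = 1, 2, ..., 7 during de-excitation — that is m = 7 - 1 + 1 = 7 distinct levels.

The number of distinct spectral lines equals the number of ways to choose 2 of these m levels (each pair gives one possible emission transition):

Number of lines = m(m-1)/2 = 7×6/2 = 21

These correspond to all possible transitions between the 7 levels:
7 → 6, 7 → 5, 7 → 4, 7 → 3, 7 → 2, 7 → 1, 6 → 5, 6 → 4...

Each transition produces a photon with a unique energy (and thus wavelength). This count does not depend on Z.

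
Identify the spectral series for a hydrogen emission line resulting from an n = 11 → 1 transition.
Lyman series

The spectral series in hydrogen are named based on the final (lower) energy level:
- Lyman series: n_final = 1 (ultraviolet)
- Balmer series: n_final = 2 (visible/near-UV)
- Paschen series: n_final = 3 (infrared)
- Brackett series: n_final = 4 (infrared)
- Pfund series: n_final = 5 (far infrared)

Since this transition ends at n = 1, it belongs to the Lyman series.

For reference, this 11 → 1 line has photon energy
ΔE = 13.6057 eV × (1/1² - 1/11²) = 13.493256 eV,
corresponding to wavelength λ = hc/ΔE = 1239.84 eV·nm / 13.493256 eV = 91.8859 nm in the ultraviolet region.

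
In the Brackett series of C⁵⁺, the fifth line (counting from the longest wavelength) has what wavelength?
50.4701 nm

The lines of a series are numbered from the longest wavelength (smallest ΔE) outward; the fifth line is the transition from n = n_f + 5 to n_f.
The Brackett series has all transitions ending at n_f = 4.

For C⁵⁺ (Z = 6), the fifth line (ε-line) is the jump from n = 9 to n = 4:
E_9 = -13.6057 × 6² / 9² = -6.046978 eV
E_4 = -13.6057 × 6² / 4² = -30.612825 eV
ΔE = E_9 - E_4 = 24.565847 eV

λ = hc/E = 1239.84 eV·nm / 24.565847 eV
λ = 50.4701 nm

This is the ε-line of the Brackett series in C⁵⁺.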